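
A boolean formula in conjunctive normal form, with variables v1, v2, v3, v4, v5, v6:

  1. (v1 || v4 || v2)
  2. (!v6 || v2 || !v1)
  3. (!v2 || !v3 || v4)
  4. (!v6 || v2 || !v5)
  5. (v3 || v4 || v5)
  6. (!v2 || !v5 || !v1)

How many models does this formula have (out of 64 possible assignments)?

Split on v2, then v1.
  v2=T, v1=T: remaining (v3,v4,v5,v6) ∈ {(F,T,F,F); (F,T,F,T); (T,T,F,F); (T,T,F,T)} — 4.
  v2=T, v1=F: v6 free; 5 ways for (v3,v4,v5) × 2^1 = 10.
  v2=F, v1=T: 7 of the 16 assignments to (v3,v4,v5,v6) work.
  v2=F, v1=F: v3 free; 3 ways for (v4,v5,v6) × 2^1 = 6.
Total: 4 + 10 + 7 + 6 = 27.

27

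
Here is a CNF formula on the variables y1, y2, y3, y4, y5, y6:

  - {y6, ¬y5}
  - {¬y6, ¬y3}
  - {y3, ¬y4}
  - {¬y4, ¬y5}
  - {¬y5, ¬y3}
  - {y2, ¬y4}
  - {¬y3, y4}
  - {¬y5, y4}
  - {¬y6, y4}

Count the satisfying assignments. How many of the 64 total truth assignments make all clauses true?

6

Satisfying assignments:
  y1=F y2=F y3=F y4=F y5=F y6=F
  y1=F y2=T y3=F y4=F y5=F y6=F
  y1=F y2=T y3=T y4=T y5=F y6=F
  y1=T y2=F y3=F y4=F y5=F y6=F
  y1=T y2=T y3=F y4=F y5=F y6=F
  y1=T y2=T y3=T y4=T y5=F y6=F
That's 6 in total.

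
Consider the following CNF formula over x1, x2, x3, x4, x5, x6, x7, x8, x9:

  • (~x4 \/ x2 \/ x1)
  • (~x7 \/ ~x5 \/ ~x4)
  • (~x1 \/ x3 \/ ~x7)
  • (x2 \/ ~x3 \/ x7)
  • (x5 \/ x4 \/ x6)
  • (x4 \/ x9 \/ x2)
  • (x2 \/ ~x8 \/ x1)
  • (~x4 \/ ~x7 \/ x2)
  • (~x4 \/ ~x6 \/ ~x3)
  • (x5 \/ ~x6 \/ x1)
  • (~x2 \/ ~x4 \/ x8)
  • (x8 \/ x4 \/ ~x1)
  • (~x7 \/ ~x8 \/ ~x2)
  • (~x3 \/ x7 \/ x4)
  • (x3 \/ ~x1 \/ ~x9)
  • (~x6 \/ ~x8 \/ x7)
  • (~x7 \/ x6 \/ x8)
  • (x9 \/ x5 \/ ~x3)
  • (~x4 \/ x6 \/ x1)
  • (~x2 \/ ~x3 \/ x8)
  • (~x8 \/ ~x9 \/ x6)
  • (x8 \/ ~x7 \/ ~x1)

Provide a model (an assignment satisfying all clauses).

x1=False  x2=True  x3=False  x4=False  x5=True  x6=False  x7=False  x8=True  x9=False

Check each clause:
  1. (x1 \/ x2 \/ ~x4) — x2 is true.
  2. (~x7 \/ ~x4 \/ ~x5) — ~x7 is true.
  3. (x3 \/ ~x7 \/ ~x1) — ~x7 is true.
  4. (~x3 \/ x7 \/ x2) — x2 is true.
  5. (x5 \/ x6 \/ x4) — x5 is true.
  6. (x4 \/ x9 \/ x2) — x2 is true.
  7. (x2 \/ ~x8 \/ x1) — x2 is true.
  8. (~x4 \/ ~x7 \/ x2) — ~x7 is true.
  9. (~x3 \/ ~x6 \/ ~x4) — ~x6 is true.
  10. (~x6 \/ x1 \/ x5) — ~x6 is true.
  11. (~x2 \/ ~x4 \/ x8) — x8 is true.
  12. (x8 \/ x4 \/ ~x1) — x8 is true.
  13. (~x8 \/ ~x7 \/ ~x2) — ~x7 is true.
  14. (x4 \/ x7 \/ ~x3) — ~x3 is true.
  15. (~x1 \/ x3 \/ ~x9) — ~x1 is true.
  16. (x7 \/ ~x6 \/ ~x8) — ~x6 is true.
  17. (x6 \/ ~x7 \/ x8) — x8 is true.
  18. (x5 \/ x9 \/ ~x3) — ~x3 is true.
  19. (~x4 \/ x6 \/ x1) — ~x4 is true.
  20. (~x3 \/ x8 \/ ~x2) — x8 is true.
  21. (x6 \/ ~x9 \/ ~x8) — ~x9 is true.
  22. (x8 \/ ~x7 \/ ~x1) — x8 is true.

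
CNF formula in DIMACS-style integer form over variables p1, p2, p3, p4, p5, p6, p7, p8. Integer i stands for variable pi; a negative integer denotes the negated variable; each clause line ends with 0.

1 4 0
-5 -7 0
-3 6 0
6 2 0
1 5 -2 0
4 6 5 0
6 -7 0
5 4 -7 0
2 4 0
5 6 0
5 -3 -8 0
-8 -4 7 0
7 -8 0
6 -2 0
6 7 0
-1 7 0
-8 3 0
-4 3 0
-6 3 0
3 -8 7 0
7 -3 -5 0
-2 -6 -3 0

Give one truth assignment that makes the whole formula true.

p1 = F, p2 = F, p3 = T, p4 = T, p5 = F, p6 = T, p7 = T, p8 = F

Check each clause:
  1. (p4 ∨ p1) — p4 is true.
  2. (¬p7 ∨ ¬p5) — ¬p5 is true.
  3. (p6 ∨ ¬p3) — p6 is true.
  4. (p6 ∨ p2) — p6 is true.
  5. (p5 ∨ ¬p2 ∨ p1) — ¬p2 is true.
  6. (p4 ∨ p5 ∨ p6) — p4 is true.
  7. (¬p7 ∨ p6) — p6 is true.
  8. (p5 ∨ ¬p7 ∨ p4) — p4 is true.
  9. (p4 ∨ p2) — p4 is true.
  10. (p6 ∨ p5) — p6 is true.
  11. (¬p8 ∨ p5 ∨ ¬p3) — ¬p8 is true.
  12. (p7 ∨ ¬p8 ∨ ¬p4) — ¬p8 is true.
  13. (p7 ∨ ¬p8) — ¬p8 is true.
  14. (¬p2 ∨ p6) — p6 is true.
  15. (p7 ∨ p6) — p6 is true.
  16. (p7 ∨ ¬p1) — ¬p1 is true.
  17. (¬p8 ∨ p3) — ¬p8 is true.
  18. (p3 ∨ ¬p4) — p3 is true.
  19. (p3 ∨ ¬p6) — p3 is true.
  20. (¬p8 ∨ p7 ∨ p3) — ¬p8 is true.
  21. (¬p5 ∨ p7 ∨ ¬p3) — ¬p5 is true.
  22. (¬p3 ∨ ¬p6 ∨ ¬p2) — ¬p2 is true.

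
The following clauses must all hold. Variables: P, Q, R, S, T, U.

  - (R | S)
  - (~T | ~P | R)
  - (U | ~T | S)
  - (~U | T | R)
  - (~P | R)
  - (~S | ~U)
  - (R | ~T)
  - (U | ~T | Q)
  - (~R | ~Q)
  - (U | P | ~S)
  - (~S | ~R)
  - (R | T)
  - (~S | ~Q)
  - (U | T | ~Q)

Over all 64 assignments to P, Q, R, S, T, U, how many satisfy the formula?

6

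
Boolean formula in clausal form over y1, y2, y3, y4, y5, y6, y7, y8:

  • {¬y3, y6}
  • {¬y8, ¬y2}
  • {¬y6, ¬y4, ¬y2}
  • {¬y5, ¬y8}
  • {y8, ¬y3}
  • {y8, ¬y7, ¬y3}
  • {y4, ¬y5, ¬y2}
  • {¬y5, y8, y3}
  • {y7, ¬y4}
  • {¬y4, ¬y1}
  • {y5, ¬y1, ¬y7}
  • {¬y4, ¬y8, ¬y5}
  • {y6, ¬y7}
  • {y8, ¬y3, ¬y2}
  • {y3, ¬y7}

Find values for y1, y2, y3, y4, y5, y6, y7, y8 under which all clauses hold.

y1 = False, y2 = True, y3 = False, y4 = False, y5 = False, y6 = True, y7 = False, y8 = False

Pure literal: y1 appears only negated; assign y1 = False.
Branch on y2: take y2 = True.
  then y8 is forced to False.
  then y3 is forced to False.
  then y5 is forced to False.
  then y7 is forced to False.
  then y4 is forced to False.
y6 is now unconstrained; take y6 = True.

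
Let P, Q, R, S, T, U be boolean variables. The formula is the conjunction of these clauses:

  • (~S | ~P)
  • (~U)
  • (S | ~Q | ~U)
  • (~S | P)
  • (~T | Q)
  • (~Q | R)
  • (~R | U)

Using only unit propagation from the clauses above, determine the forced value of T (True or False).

False

(~U) is a unit clause: U = False.
(~R | U) with U = False leaves only ~R, so R = False.
(R | ~Q): since R = False, the clause reduces to (~Q). Q = False.
In (~T | Q), Q is now false; ~T must hold, so T = False.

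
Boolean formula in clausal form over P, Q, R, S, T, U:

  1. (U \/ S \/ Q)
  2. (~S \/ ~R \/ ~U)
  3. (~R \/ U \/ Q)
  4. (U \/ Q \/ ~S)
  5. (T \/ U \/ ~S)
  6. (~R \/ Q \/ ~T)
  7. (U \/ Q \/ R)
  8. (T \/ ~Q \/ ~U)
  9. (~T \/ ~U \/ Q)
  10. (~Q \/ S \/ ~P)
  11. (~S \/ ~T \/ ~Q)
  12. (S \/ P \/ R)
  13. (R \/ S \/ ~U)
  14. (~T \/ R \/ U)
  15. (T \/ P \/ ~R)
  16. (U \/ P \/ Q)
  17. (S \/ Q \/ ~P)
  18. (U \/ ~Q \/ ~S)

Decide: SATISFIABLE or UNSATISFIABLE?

SATISFIABLE

Set P = True and propagate.
Branch on Q: take Q = False.
  then S is forced to True.
  then U is forced to True.
  then R is forced to False.
  then T is forced to False.
So P=True  Q=False  R=False  S=True  T=False  U=True is a satisfying assignment.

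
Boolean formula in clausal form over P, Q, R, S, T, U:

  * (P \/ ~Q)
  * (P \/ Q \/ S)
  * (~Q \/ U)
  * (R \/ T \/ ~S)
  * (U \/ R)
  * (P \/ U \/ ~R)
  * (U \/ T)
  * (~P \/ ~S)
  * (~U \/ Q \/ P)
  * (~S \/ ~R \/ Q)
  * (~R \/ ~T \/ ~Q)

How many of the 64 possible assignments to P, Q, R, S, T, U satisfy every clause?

8

Case analysis on Q and P:
  Q=T, P=T: remaining (R,S,T,U) ∈ {(F,F,F,T); (F,F,T,T); (T,F,F,T)} — 3.
  Q=T, P=F: a clause becomes empty — 0.
  Q=F, P=T: 5 of the 16 assignments to (R,S,T,U) work.
  Q=F, P=F: a clause becomes empty — 0.
Total: 3 + 0 + 5 + 0 = 8.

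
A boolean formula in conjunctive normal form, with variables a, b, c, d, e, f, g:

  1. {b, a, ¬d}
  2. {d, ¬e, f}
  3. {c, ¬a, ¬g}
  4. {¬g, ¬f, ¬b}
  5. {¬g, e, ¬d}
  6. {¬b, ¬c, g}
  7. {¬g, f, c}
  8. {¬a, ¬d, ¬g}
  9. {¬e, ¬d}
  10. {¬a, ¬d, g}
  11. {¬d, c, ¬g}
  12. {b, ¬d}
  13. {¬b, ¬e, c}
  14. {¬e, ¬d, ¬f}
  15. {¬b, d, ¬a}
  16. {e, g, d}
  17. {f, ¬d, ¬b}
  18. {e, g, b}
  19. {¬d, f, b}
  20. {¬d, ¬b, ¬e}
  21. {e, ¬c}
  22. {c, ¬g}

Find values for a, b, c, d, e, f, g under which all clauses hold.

a=False, b=True, c=False, d=True, e=False, f=True, g=False

Check each clause:
  1. {a, b, ¬d} — b is true.
  2. {¬e, d, f} — ¬e is true.
  3. {¬g, c, ¬a} — ¬g is true.
  4. {¬g, ¬f, ¬b} — ¬g is true.
  5. {e, ¬g, ¬d} — ¬g is true.
  6. {g, ¬b, ¬c} — ¬c is true.
  7. {c, ¬g, f} — ¬g is true.
  8. {¬d, ¬g, ¬a} — ¬g is true.
  9. {¬d, ¬e} — ¬e is true.
  10. {g, ¬a, ¬d} — ¬a is true.
  11. {c, ¬g, ¬d} — ¬g is true.
  12. {¬d, b} — b is true.
  13. {¬b, ¬e, c} — ¬e is true.
  14. {¬d, ¬e, ¬f} — ¬e is true.
  15. {¬a, ¬b, d} — d is true.
  16. {d, e, g} — d is true.
  17. {f, ¬b, ¬d} — f is true.
  18. {e, b, g} — b is true.
  19. {b, ¬d, f} — b is true.
  20. {¬b, ¬d, ¬e} — ¬e is true.
  21. {¬c, e} — ¬c is true.
  22. {¬g, c} — ¬g is true.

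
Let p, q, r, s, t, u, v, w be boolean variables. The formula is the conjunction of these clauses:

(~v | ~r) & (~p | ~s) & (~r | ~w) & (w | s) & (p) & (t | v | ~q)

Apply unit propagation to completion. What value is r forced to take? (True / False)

(p) stands alone — p = True.
In (~s | ~p), ~p is now false; ~s must hold, so s = False.
From (w | s) and s = False: w = True.
(~w | ~r): since w = True, the clause reduces to (~r). r = False.

False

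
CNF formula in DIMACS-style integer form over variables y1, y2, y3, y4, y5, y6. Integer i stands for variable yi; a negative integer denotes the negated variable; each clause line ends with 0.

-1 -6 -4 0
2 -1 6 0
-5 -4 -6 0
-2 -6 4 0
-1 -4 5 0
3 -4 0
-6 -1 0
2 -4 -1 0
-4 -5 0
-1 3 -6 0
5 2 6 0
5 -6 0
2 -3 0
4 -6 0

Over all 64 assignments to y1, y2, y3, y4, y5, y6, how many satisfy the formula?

10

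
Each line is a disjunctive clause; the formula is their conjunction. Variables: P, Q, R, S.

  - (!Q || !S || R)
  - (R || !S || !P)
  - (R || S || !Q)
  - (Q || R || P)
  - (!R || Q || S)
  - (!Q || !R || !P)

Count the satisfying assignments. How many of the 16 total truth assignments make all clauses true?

5

Satisfying assignments:
  P=0 Q=0 R=1 S=1
  P=0 Q=1 R=1 S=0
  P=0 Q=1 R=1 S=1
  P=1 Q=0 R=0 S=0
  P=1 Q=0 R=1 S=1
That's 5 in total.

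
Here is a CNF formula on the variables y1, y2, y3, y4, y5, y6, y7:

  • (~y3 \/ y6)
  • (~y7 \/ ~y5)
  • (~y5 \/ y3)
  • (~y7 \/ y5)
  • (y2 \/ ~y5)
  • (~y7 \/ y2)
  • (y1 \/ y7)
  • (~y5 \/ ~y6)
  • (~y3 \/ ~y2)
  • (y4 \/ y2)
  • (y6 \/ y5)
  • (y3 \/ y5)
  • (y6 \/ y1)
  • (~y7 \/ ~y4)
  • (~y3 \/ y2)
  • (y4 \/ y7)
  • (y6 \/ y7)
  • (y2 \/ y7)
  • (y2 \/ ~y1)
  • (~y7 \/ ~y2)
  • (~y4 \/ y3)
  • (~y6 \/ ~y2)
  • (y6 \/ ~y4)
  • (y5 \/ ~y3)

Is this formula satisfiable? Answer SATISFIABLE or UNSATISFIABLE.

y2 = True:
  propagation gives y3=False, y5=False; an empty clause results — contradiction.
y2 = False:
  propagation gives y5=False, y7=False; an empty clause results — contradiction.
Every branch closes, so no satisfying assignment exists.

UNSATISFIABLE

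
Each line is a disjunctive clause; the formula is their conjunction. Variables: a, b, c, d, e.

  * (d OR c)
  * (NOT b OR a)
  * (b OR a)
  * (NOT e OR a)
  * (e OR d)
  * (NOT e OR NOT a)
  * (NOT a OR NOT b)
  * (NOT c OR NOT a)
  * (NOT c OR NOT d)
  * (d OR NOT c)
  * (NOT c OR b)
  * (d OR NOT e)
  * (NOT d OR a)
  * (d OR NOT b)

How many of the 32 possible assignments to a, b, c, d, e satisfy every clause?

Satisfying assignments:
  a=T b=F c=F d=T e=F
Count: 1.

1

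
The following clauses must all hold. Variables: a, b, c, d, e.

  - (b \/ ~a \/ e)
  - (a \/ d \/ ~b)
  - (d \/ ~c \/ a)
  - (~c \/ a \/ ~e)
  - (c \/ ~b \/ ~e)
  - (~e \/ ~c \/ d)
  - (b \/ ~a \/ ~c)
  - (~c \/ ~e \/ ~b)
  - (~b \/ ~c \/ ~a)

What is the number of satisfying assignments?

11

Case analysis on c and a:
  c=1, a=1: a clause becomes empty — 0.
  c=1, a=0: remaining (b,d,e) ∈ {(0,1,0); (1,1,0)} — 2.
  c=0, a=1: remaining (b,d,e) ∈ {(0,0,1); (0,1,1); (1,0,0); (1,1,0)} — 4.
  c=0, a=0: 5 of the 8 assignments to (b,d,e) work.
Total: 0 + 2 + 4 + 5 = 11.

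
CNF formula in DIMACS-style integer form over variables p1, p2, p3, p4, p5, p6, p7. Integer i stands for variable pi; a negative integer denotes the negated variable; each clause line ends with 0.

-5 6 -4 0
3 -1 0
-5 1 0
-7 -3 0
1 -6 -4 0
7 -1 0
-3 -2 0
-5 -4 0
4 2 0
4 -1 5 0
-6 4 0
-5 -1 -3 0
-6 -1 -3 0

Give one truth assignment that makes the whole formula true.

Try p1 = False.
  then p5 is forced to False.
Set p2 = False and propagate.
  then p4 is forced to True.
  then p6 is forced to False.
Branch on p3: take p3 = True.
  then p7 is forced to False.
Every clause has at least one true literal under this assignment.
Check each clause:
  1. (¬p5 ∨ ¬p4 ∨ p6) — ¬p5 is true.
  2. (¬p1 ∨ p3) — p3 is true.
  3. (¬p5 ∨ p1) — ¬p5 is true.
  4. (¬p3 ∨ ¬p7) — ¬p7 is true.
  5. (p1 ∨ ¬p4 ∨ ¬p6) — ¬p6 is true.
  6. (p7 ∨ ¬p1) — ¬p1 is true.
  7. (¬p3 ∨ ¬p2) — ¬p2 is true.
  8. (¬p5 ∨ ¬p4) — ¬p5 is true.
  9. (p4 ∨ p2) — p4 is true.
  10. (p4 ∨ ¬p1 ∨ p5) — p4 is true.
  11. (p4 ∨ ¬p6) — ¬p6 is true.
  12. (¬p5 ∨ ¬p1 ∨ ¬p3) — ¬p5 is true.
  13. (¬p1 ∨ ¬p3 ∨ ¬p6) — ¬p6 is true.

p1=F, p2=F, p3=T, p4=T, p5=F, p6=F, p7=F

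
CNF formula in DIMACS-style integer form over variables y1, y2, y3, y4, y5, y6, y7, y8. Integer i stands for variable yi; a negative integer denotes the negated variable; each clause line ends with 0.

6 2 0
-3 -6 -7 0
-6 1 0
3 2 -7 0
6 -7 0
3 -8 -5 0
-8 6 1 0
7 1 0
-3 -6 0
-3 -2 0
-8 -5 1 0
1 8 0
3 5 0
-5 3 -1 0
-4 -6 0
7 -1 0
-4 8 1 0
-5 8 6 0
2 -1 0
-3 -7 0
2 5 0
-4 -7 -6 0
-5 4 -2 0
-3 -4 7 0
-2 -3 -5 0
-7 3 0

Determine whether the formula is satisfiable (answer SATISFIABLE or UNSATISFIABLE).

UNSATISFIABLE

y3 = True:
  propagation gives y6=False, y2=True; an empty clause results — contradiction.
y3 = False:
  propagation gives y5=True, y8=False, y1=True; an empty clause results — contradiction.
Every branch closes, so no satisfying assignment exists.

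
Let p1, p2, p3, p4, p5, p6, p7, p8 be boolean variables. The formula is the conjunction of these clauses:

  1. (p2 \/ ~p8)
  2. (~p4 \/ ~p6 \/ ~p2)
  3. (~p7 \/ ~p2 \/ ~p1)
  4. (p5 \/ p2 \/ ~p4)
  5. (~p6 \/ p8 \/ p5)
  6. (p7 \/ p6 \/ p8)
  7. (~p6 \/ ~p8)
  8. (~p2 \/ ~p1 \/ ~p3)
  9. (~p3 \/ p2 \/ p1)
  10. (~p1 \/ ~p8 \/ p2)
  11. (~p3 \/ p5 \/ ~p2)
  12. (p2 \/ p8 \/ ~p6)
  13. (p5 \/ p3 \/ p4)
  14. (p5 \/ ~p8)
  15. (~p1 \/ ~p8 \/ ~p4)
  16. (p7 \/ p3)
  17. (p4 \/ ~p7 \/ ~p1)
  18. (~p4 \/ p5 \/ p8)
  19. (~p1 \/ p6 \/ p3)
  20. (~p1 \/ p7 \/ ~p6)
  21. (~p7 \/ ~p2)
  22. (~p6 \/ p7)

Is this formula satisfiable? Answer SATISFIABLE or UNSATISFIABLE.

SATISFIABLE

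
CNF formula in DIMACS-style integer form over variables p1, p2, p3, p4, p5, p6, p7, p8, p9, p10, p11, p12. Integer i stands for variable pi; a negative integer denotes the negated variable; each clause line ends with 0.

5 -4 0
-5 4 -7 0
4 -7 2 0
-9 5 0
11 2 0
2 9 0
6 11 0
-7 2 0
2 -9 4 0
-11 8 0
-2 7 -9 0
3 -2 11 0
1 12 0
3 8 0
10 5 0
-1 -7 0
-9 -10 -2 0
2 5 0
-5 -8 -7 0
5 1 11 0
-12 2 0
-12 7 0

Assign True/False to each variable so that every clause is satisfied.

Branch on p1: take p1 = True.
  then p7 is forced to False.
  then p12 is forced to False.
Set p2 = True and propagate.
  then p9 is forced to False.
For the remaining variables, p3 = False, p4 = True, p5 = True, p6 = False, p8 = True, p10 = False, p11 = True works.
Every clause has at least one true literal under this assignment.

p1 = 1, p2 = 1, p3 = 0, p4 = 1, p5 = 1, p6 = 0, p7 = 0, p8 = 1, p9 = 0, p10 = 0, p11 = 1, p12 = 0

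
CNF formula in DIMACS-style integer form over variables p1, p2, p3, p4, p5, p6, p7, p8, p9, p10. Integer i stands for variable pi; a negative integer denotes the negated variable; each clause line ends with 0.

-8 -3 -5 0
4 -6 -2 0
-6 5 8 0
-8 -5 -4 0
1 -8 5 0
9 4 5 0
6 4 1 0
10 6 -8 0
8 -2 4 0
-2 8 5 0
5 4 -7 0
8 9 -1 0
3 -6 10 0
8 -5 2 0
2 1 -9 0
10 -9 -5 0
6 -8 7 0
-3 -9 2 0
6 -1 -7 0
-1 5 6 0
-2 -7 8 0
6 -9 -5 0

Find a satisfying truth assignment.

Pure literal: p10 appears only positively; assign p10 = True.
Branch on p1: take p1 = False.
Branch on p2: take p2 = False.
  then p9 is forced to False.
The remaining clauses are satisfied by p3 = True, p4 = True, p5 = False, p6 = False, p7 = False, p8 = False.

p1=False, p2=False, p3=True, p4=True, p5=False, p6=False, p7=False, p8=False, p9=False, p10=True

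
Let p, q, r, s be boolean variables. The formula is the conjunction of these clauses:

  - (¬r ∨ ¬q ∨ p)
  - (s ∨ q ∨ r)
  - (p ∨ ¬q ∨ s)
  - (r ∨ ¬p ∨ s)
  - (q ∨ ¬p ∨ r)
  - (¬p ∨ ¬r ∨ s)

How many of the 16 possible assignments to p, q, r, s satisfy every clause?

The models are:
  p=F q=F r=F s=T
  p=F q=F r=T s=F
  p=F q=F r=T s=T
  p=F q=T r=F s=T
  p=T q=F r=T s=T
  p=T q=T r=F s=T
  p=T q=T r=T s=T
Count: 7.

7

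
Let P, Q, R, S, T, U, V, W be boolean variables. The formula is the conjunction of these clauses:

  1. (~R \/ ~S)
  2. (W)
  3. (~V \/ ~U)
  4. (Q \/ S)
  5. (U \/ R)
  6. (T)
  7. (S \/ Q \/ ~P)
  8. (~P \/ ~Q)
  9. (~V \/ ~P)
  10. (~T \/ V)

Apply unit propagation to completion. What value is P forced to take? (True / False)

False

Unit clause (W) sets W = True.
Unit clause (T) sets T = True.
In (~T \/ V), ~T is now false; V must hold, so V = True.
(~V \/ ~U) with V = True leaves only ~U, so U = False.
(U \/ R) with U = False leaves only R, so R = True.
From (~S \/ ~R) and R = True: S = False.
(Q \/ S): since S = False, the clause reduces to (Q). Q = True.
(~P \/ ~Q): since Q = True, the clause reduces to (~P). P = False.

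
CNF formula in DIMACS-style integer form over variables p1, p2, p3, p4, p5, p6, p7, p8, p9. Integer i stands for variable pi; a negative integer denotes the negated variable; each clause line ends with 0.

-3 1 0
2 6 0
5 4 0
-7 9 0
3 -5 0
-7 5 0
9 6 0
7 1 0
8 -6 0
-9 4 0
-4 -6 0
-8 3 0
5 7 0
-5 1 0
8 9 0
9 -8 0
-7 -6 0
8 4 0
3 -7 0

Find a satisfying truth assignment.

Pure literal: p1 appears only positively; assign p1 = True.
Pure literal: p2 appears only positively; assign p2 = True.
Try p3 = True.
Try p4 = True.
  then p6 is forced to False.
  then p9 is forced to True.
The remaining clauses are satisfied by p5 = True, p7 = True, p8 = True.
Every clause has at least one true literal under this assignment.

p1 = True, p2 = True, p3 = True, p4 = True, p5 = True, p6 = False, p7 = True, p8 = True, p9 = True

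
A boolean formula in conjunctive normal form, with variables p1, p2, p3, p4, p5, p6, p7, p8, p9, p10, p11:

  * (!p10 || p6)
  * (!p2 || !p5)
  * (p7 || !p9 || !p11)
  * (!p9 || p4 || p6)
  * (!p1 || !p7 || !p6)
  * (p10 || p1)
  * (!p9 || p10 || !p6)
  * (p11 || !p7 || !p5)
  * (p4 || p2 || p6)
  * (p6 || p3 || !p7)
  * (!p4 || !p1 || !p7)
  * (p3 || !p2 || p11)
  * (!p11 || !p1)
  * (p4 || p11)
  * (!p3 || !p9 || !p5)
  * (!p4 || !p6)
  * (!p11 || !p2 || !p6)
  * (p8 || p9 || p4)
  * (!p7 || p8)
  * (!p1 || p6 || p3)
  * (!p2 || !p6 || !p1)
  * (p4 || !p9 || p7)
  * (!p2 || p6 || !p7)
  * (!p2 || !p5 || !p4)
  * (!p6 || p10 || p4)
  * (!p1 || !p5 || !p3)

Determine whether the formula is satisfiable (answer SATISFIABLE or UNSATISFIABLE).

SATISFIABLE

p5 occurs only negated in the remaining clauses — set p5 = False.
Pure literal: p8 appears only positively; assign p8 = True.
Set p1 = True and propagate.
  then p11 is forced to False.
  then p4 is forced to True.
  then p7 is forced to False.
  then p6 is forced to False.
  then p10 is forced to False.
  then p3 is forced to True.
p2, p9 are now unconstrained; take p2 = True, p9 = False.
So p1 = True, p2 = True, p3 = True, p4 = True, p5 = False, p6 = False, p7 = False, p8 = True, p9 = False, p10 = False, p11 = False is a satisfying assignment.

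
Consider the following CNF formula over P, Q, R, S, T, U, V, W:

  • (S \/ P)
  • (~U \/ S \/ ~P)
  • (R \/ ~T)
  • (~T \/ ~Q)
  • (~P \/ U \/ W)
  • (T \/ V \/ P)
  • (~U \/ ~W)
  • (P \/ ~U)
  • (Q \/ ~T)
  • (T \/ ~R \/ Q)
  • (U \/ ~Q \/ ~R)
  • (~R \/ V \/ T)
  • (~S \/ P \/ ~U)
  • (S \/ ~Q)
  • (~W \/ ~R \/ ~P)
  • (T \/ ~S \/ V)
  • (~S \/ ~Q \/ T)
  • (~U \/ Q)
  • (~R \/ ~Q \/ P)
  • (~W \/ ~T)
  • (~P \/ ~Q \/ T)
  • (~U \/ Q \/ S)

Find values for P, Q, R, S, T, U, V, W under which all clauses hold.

P=False, Q=False, R=False, S=True, T=False, U=False, V=True, W=True

Check each clause:
  1. (P \/ S) — S is true.
  2. (~U \/ S \/ ~P) — ~U is true.
  3. (R \/ ~T) — ~T is true.
  4. (~T \/ ~Q) — ~T is true.
  5. (U \/ ~P \/ W) — W is true.
  6. (P \/ T \/ V) — V is true.
  7. (~U \/ ~W) — ~U is true.
  8. (~U \/ P) — ~U is true.
  9. (~T \/ Q) — ~T is true.
  10. (~R \/ Q \/ T) — ~R is true.
  11. (~R \/ ~Q \/ U) — ~R is true.
  12. (V \/ ~R \/ T) — ~R is true.
  13. (P \/ ~U \/ ~S) — ~U is true.
  14. (~Q \/ S) — S is true.
  15. (~R \/ ~W \/ ~P) — ~R is true.
  16. (V \/ ~S \/ T) — V is true.
  17. (~Q \/ ~S \/ T) — ~Q is true.
  18. (~U \/ Q) — ~U is true.
  19. (P \/ ~R \/ ~Q) — ~R is true.
  20. (~W \/ ~T) — ~T is true.
  21. (T \/ ~P \/ ~Q) — ~Q is true.
  22. (Q \/ S \/ ~U) — ~U is true.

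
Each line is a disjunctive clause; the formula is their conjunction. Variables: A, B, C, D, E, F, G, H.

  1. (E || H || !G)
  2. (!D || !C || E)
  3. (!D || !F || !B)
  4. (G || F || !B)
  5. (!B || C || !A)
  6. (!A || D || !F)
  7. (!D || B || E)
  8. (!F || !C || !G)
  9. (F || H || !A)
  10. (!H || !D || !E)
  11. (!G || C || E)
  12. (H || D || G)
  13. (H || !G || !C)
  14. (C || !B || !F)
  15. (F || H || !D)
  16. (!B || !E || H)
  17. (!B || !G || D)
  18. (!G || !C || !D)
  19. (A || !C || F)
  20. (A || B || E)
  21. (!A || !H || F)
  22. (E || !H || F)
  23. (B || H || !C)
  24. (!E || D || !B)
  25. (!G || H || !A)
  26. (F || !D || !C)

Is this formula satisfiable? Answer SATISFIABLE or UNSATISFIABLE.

Try A = True.
Try B = False.
For the remaining variables, C = False, D = True, E = True, F = True, G = False, H = False works.
Every clause has at least one true literal under this assignment.
So A=True, B=False, C=False, D=True, E=True, F=True, G=False, H=False is a satisfying assignment.

SATISFIABLE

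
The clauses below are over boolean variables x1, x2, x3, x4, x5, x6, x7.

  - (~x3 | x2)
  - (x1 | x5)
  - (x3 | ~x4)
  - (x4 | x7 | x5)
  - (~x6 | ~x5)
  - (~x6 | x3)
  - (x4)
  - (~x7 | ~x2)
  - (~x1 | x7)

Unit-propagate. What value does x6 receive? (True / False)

False

(x4) is a unit clause: x4 = True.
In (~x4 | x3), ~x4 is now false; x3 must hold, so x3 = True.
(~x3 | x2) with x3 = True leaves only x2, so x2 = True.
(~x2 | ~x7) with x2 = True leaves only ~x7, so x7 = False.
(~x1 | x7) with x7 = False leaves only ~x1, so x1 = False.
(x1 | x5): since x1 = False, the clause reduces to (x5). x5 = True.
(~x6 | ~x5): since x5 = True, the clause reduces to (~x6). x6 = False.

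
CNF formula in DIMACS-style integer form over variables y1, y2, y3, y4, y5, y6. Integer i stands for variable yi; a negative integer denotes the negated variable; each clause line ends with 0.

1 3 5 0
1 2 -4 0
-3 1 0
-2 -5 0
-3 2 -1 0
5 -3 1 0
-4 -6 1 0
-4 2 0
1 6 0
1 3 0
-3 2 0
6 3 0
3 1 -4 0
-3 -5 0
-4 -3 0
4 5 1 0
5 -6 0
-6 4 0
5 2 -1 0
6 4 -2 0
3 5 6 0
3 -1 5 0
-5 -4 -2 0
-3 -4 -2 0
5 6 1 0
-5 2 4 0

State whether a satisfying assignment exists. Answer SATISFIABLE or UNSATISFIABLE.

y1 = True:
  y2 = True:
    propagation gives y5=False, y6=False, y3=True, y4=False; an empty clause results — contradiction.
  y2 = False:
    propagation gives y3=False, y4=False, y6=True; an empty clause results — contradiction.
y1 = False:
  propagation gives y3=False; an empty clause results — contradiction.
Every branch closes, so no satisfying assignment exists.

UNSATISFIABLE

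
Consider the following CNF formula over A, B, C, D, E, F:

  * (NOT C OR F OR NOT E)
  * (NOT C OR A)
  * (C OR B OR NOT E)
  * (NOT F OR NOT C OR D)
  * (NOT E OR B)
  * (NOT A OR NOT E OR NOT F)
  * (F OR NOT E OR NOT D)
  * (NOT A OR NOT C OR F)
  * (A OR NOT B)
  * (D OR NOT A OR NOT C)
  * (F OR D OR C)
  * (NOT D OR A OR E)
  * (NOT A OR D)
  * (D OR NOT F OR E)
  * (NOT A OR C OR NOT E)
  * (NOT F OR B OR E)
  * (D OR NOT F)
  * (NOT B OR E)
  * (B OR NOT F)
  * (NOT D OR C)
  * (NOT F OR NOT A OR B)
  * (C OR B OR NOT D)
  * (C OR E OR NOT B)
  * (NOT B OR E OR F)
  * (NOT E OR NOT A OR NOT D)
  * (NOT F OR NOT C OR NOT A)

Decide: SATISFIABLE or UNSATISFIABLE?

UNSATISFIABLE

E = True:
  propagation gives B=True, A=True, F=False, C=False; an empty clause results — contradiction.
E = False:
  C = True:
    propagation gives A=True; an empty clause results — contradiction.
  C = False:
    propagation gives D=True; an empty clause results — contradiction.
Every branch closes, so no satisfying assignment exists.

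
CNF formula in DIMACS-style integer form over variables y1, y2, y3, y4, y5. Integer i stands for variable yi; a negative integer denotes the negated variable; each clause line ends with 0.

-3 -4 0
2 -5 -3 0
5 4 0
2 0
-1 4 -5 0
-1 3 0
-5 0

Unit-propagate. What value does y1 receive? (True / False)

Unit clause (y2) sets y2 = True.
(NOT y5) stands alone — y5 = False.
(y4 OR y5) with y5 = False leaves only y4, so y4 = True.
(NOT y4 OR NOT y3) with y4 = True leaves only NOT y3, so y3 = False.
(y3 OR NOT y1): since y3 = False, the clause reduces to (NOT y1). y1 = False.

False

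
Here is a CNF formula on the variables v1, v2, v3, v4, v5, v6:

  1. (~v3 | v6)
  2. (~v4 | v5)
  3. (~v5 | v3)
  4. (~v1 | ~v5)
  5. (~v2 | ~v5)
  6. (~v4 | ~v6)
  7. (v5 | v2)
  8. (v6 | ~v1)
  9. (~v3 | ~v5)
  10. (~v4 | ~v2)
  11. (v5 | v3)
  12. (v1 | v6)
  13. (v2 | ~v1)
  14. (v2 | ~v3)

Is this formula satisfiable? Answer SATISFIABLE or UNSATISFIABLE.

v4 occurs only negated in the remaining clauses — set v4 = False.
Branch on v1: take v1 = False.
  then v6 is forced to True.
The remaining clauses are satisfied by v2 = True, v3 = True, v5 = False.
Every clause has at least one true literal under this assignment.
So v1=False, v2=True, v3=True, v4=False, v5=False, v6=True is a satisfying assignment.

SATISFIABLE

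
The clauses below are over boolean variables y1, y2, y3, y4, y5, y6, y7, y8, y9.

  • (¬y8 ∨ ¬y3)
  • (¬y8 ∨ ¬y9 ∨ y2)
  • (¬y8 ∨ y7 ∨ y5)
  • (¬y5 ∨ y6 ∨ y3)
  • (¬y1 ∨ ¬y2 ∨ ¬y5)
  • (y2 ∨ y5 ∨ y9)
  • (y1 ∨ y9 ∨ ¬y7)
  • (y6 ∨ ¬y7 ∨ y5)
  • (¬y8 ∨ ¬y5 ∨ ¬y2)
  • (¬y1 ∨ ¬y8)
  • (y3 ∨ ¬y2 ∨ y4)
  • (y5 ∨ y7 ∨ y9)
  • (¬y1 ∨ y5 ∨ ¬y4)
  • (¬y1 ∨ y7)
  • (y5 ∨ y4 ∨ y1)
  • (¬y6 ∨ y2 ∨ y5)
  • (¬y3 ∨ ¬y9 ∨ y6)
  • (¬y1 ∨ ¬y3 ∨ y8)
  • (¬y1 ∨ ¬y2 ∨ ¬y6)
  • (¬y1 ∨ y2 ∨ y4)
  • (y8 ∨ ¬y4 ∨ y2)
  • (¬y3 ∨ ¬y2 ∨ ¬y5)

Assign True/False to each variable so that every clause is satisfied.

y1=F  y2=F  y3=T  y4=F  y5=T  y6=T  y7=T  y8=F  y9=T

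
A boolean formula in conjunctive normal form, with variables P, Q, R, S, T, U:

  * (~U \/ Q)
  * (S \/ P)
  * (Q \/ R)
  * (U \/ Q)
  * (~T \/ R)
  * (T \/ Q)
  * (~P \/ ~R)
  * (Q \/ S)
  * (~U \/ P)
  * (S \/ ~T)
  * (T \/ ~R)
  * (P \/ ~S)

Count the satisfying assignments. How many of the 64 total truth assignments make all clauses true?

4

The models are:
  P=1 Q=1 R=0 S=0 T=0 U=0
  P=1 Q=1 R=0 S=0 T=0 U=1
  P=1 Q=1 R=0 S=1 T=0 U=0
  P=1 Q=1 R=0 S=1 T=0 U=1
Count: 4.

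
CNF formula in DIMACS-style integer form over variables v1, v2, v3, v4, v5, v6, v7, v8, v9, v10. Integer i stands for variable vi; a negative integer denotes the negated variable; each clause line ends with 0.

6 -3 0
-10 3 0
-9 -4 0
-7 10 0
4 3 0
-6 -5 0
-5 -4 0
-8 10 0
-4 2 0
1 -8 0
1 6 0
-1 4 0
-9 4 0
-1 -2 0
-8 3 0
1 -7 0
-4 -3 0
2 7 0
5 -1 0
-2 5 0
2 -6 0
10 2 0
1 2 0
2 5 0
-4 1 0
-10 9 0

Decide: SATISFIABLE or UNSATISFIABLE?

UNSATISFIABLE

v1 = True:
  propagation gives v4=True, v9=False, v5=False; an empty clause results — contradiction.
v1 = False:
  propagation gives v8=False, v6=True, v5=False, v7=False; an empty clause results — contradiction.
Every branch closes, so no satisfying assignment exists.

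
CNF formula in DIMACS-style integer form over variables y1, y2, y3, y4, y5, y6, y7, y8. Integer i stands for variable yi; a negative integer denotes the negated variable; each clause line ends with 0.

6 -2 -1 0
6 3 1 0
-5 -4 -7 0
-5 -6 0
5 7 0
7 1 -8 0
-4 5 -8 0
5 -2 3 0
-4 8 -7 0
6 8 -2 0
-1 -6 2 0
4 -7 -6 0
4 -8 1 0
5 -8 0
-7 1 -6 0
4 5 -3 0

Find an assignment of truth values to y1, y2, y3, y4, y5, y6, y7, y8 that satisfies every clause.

y1=True, y2=False, y3=False, y4=False, y5=True, y6=False, y7=False, y8=True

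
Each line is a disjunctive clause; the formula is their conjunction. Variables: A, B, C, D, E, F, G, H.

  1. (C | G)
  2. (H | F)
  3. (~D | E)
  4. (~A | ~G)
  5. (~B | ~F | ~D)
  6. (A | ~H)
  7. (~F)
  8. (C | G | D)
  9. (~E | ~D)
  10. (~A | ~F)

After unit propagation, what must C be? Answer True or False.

True

(~F) stands alone — F = False.
(F | H): since F = False, the clause reduces to (H). H = True.
In (~H | A), ~H is now false; A must hold, so A = True.
In (~A | ~G), ~A is now false; ~G must hold, so G = False.
(C | G): since G = False, the clause reduces to (C). C = True.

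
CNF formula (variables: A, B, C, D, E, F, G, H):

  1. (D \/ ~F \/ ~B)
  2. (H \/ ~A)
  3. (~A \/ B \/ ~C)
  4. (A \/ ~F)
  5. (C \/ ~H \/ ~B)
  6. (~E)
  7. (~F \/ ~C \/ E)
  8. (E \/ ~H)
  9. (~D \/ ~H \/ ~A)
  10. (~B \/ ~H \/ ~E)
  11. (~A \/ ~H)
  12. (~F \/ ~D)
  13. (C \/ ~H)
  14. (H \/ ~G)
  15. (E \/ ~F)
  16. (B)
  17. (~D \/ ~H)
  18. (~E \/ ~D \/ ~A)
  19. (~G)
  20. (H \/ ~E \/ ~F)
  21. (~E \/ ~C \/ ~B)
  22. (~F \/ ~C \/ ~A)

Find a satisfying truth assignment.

Unit propagation: (~E) forces E = False.
(~H) is a unit clause, so H = False.
(~A) is a unit clause, so A = False.
Unit propagation: (~F) forces F = False.
The clause (~G) is unit: G must be False.
Unit propagation: (B) forces B = True.
C, D are now unconstrained; take C = True, D = True.

A=F, B=T, C=T, D=T, E=F, F=F, G=F, H=F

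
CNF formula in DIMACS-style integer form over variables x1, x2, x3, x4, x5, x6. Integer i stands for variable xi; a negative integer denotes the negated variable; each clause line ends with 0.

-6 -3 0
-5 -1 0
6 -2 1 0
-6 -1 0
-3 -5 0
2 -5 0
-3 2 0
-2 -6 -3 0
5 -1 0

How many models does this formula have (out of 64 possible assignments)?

8

The models are:
  x1=F x2=F x3=F x4=F x5=F x6=F
  x1=F x2=F x3=F x4=F x5=F x6=T
  x1=F x2=F x3=F x4=T x5=F x6=F
  x1=F x2=F x3=F x4=T x5=F x6=T
  x1=F x2=T x3=F x4=F x5=F x6=T
  x1=F x2=T x3=F x4=F x5=T x6=T
  x1=F x2=T x3=F x4=T x5=F x6=T
  x1=F x2=T x3=F x4=T x5=T x6=T
Count: 8.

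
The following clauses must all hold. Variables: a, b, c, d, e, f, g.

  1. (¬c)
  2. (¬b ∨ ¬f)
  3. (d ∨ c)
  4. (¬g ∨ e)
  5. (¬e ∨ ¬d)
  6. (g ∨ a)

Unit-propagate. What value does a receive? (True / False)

True

(¬c) stands alone — c = False.
(c ∨ d) with c = False leaves only d, so d = True.
(¬e ∨ ¬d): since d = True, the clause reduces to (¬e). e = False.
(¬g ∨ e): since e = False, the clause reduces to (¬g). g = False.
(g ∨ a): since g = False, the clause reduces to (a). a = True.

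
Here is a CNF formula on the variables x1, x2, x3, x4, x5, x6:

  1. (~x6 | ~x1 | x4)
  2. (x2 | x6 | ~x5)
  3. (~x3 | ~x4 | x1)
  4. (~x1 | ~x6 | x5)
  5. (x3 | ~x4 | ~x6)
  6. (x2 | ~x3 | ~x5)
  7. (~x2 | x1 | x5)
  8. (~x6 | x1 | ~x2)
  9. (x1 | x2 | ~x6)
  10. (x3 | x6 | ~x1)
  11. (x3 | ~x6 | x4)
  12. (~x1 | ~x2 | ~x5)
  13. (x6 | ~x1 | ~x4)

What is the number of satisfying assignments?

8

Split on x1, then x6.
  x1=T, x6=T: a clause becomes empty — 0.
  x1=T, x6=F: remaining (x2,x3,x4,x5) ∈ {(F,T,F,F); (T,T,F,F)} — 2.
  x1=F, x6=T: a clause becomes empty — 0.
  x1=F, x6=F: 6 of the 16 assignments to (x2,x3,x4,x5) work.
Total: 0 + 2 + 0 + 6 = 8.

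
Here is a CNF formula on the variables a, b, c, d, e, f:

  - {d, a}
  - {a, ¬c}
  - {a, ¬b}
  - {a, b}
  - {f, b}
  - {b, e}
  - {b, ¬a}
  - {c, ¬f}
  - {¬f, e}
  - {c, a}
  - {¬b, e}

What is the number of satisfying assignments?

Satisfying assignments:
  a=T b=T c=F d=F e=T f=F
  a=T b=T c=F d=T e=T f=F
  a=T b=T c=T d=F e=T f=F
  a=T b=T c=T d=F e=T f=T
  a=T b=T c=T d=T e=T f=F
  a=T b=T c=T d=T e=T f=T
Count: 6.

6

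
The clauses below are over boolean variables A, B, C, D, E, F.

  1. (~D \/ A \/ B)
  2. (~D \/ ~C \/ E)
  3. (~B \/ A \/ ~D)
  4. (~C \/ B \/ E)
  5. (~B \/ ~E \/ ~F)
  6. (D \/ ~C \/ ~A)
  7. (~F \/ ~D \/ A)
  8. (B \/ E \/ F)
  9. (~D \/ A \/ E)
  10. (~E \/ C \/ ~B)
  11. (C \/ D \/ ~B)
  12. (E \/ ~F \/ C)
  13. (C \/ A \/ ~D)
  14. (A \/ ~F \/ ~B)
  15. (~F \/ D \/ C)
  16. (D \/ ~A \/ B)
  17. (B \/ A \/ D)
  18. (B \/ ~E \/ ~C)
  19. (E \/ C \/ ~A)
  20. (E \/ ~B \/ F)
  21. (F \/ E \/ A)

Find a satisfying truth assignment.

A=0, B=1, C=1, D=0, E=1, F=0

Branch on A: take A = False.
Branch on B: take B = True.
  then D is forced to False.
  then C is forced to True.
  then F is forced to False.
  then E is forced to True.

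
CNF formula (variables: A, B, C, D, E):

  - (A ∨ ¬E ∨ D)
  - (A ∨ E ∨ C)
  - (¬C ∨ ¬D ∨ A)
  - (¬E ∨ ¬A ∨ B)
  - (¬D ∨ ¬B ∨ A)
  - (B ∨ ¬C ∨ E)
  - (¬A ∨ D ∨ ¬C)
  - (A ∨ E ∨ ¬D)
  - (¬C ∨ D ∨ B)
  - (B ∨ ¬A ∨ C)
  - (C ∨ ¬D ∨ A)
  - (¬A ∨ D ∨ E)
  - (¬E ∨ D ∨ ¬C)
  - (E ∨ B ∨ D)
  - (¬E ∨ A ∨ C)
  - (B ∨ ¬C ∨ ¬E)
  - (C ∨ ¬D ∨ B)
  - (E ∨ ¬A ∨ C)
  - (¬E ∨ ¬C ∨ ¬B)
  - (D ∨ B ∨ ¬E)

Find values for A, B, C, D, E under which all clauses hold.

Branch on A: take A = False.
The remaining clauses are satisfied by B = True, C = True, D = False, E = False.
Every clause has at least one true literal under this assignment.

A=F, B=T, C=T, D=F, E=F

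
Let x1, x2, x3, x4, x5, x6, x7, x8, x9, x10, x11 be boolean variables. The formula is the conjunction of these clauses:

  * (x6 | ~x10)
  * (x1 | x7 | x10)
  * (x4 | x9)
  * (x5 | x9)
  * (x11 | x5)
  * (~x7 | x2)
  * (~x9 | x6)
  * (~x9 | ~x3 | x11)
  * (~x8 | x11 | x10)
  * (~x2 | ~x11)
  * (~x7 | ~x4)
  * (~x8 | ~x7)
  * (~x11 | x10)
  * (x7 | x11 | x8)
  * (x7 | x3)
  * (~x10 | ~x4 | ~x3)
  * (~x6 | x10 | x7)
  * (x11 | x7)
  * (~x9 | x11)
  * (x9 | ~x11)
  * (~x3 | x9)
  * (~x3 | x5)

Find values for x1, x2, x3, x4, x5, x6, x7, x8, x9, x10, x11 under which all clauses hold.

x1 = False, x2 = False, x3 = True, x4 = False, x5 = True, x6 = True, x7 = False, x8 = False, x9 = True, x10 = True, x11 = True

x5 occurs only positively in the remaining clauses — set x5 = True.
Set x1 = False and propagate.
Try x2 = False.
  then x7 is forced to False.
  then x10 is forced to True.
  then x6 is forced to True.
  then x3 is forced to True.
  then x4 is forced to False.
  then x9 is forced to True.
  then x11 is forced to True.
x8 is now unconstrained; take x8 = False.
Every clause has at least one true literal under this assignment.
Check each clause:
  1. (x6 | ~x10) — x6 is true.
  2. (x1 | x7 | x10) — x10 is true.
  3. (x4 | x9) — x9 is true.
  4. (x5 | x9) — x9 is true.
  5. (x5 | x11) — x11 is true.
  6. (~x7 | x2) — ~x7 is true.
  7. (~x9 | x6) — x6 is true.
  8. (~x9 | ~x3 | x11) — x11 is true.
  9. (x10 | x11 | ~x8) — ~x8 is true.
  10. (~x2 | ~x11) — ~x2 is true.
  11. (~x4 | ~x7) — ~x7 is true.
  12. (~x7 | ~x8) — ~x8 is true.
  13. (x10 | ~x11) — x10 is true.
  14. (x7 | x11 | x8) — x11 is true.
  15. (x7 | x3) — x3 is true.
  16. (~x3 | ~x4 | ~x10) — ~x4 is true.
  17. (x10 | x7 | ~x6) — x10 is true.
  18. (x7 | x11) — x11 is true.
  19. (~x9 | x11) — x11 is true.
  20. (x9 | ~x11) — x9 is true.
  21. (x9 | ~x3) — x9 is true.
  22. (x5 | ~x3) — x5 is true.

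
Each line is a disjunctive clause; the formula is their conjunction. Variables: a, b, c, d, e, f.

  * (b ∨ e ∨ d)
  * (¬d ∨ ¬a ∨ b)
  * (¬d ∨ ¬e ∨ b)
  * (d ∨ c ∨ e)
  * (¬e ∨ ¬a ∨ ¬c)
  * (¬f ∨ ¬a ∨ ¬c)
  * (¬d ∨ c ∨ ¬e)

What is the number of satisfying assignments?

28

Split on d, then e.
  d=T, e=T: remaining (a,b,c,f) ∈ {(F,T,T,F); (F,T,T,T)} — 2.
  d=T, e=F: 11 of the 16 assignments to (a,b,c,f) work.
  d=F, e=T: b, f free; 3 ways for (a,c) × 2^2 = 12.
  d=F, e=F: remaining (a,b,c,f) ∈ {(F,T,T,F); (F,T,T,T); (T,T,T,F)} — 3.
Total: 2 + 11 + 12 + 3 = 28.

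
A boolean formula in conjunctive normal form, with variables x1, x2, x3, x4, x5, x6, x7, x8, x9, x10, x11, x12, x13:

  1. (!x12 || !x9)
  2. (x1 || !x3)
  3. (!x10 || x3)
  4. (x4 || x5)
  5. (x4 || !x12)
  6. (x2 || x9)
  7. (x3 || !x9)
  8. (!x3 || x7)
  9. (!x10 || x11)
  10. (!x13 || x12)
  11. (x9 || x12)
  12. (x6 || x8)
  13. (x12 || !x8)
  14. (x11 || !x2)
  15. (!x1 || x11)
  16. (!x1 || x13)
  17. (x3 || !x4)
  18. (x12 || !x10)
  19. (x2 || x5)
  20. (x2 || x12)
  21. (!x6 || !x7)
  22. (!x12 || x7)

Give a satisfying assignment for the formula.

x5 occurs only positively in the remaining clauses — set x5 = True.
Pure literal: x11 appears only positively; assign x11 = True.
Try x1 = True.
  then x13 is forced to True.
  then x12 is forced to True.
  then x9 is forced to False.
  then x4 is forced to True.
  then x2 is forced to True.
  then x3 is forced to True.
  then x7 is forced to True.
  then x6 is forced to False.
  then x8 is forced to True.
x10 is now unconstrained; take x10 = True.

x1 = 1  x2 = 1  x3 = 1  x4 = 1  x5 = 1  x6 = 0  x7 = 1  x8 = 1  x9 = 0  x10 = 1  x11 = 1  x12 = 1  x13 = 1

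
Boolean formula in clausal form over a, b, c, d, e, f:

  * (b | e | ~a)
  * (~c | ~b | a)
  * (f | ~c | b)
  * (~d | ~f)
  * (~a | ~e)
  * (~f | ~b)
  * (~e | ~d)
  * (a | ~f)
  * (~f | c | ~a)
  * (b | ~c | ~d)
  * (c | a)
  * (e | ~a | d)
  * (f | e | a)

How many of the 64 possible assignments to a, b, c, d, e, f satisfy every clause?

Satisfying assignments:
  a=1 b=1 c=0 d=1 e=0 f=0
  a=1 b=1 c=1 d=1 e=0 f=0
That's 2 in total.

2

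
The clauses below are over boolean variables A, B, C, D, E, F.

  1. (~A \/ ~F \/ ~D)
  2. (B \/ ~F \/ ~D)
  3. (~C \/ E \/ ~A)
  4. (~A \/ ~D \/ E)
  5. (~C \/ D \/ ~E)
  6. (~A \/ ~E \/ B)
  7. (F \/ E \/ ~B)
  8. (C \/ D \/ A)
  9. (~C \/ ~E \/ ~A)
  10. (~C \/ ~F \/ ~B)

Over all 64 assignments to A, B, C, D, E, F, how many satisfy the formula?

16

Case analysis on A and E:
  A=1, E=1: remaining (B,C,D,F) ∈ {(1,0,0,0); (1,0,0,1); (1,0,1,0)} — 3.
  A=1, E=0: remaining (B,C,D,F) ∈ {(0,0,0,0); (0,0,0,1); (1,0,0,1)} — 3.
  A=0, E=1: 5 of the 16 assignments to (B,C,D,F) work.
  A=0, E=0: 5 of the 16 assignments to (B,C,D,F) work.
Total: 3 + 3 + 5 + 5 = 16.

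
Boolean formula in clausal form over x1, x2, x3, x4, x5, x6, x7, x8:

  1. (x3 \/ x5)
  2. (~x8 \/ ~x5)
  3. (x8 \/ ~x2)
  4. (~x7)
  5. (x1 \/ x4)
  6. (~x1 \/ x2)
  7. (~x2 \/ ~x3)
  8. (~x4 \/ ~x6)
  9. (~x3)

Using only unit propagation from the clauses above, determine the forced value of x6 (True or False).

(~x7) stands alone — x7 = False.
(~x3) is a unit clause: x3 = False.
(x3 \/ x5): since x3 = False, the clause reduces to (x5). x5 = True.
From (~x8 \/ ~x5) and x5 = True: x8 = False.
(~x2 \/ x8): since x8 = False, the clause reduces to (~x2). x2 = False.
In (x2 \/ ~x1), x2 is now false; ~x1 must hold, so x1 = False.
(x1 \/ x4) with x1 = False leaves only x4, so x4 = True.
(~x6 \/ ~x4) with x4 = True leaves only ~x6, so x6 = False.

False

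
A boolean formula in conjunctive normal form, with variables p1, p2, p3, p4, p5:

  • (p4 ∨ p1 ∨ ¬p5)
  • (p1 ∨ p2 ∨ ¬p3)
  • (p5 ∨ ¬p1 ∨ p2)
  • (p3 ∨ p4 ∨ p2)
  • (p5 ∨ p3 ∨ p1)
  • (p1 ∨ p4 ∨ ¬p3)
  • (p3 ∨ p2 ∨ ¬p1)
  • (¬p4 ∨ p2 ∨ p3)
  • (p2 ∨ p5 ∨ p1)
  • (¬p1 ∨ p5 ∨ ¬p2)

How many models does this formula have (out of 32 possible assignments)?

9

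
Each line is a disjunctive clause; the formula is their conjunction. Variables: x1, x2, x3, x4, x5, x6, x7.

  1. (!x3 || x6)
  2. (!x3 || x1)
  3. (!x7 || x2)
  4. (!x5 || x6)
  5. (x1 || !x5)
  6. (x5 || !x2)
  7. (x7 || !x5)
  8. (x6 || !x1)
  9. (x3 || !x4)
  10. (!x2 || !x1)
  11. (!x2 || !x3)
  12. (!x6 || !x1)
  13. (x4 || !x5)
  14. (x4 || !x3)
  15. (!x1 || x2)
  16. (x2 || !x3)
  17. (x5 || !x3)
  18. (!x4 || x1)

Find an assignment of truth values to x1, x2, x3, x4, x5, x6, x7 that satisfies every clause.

x1 = 0, x2 = 0, x3 = 0, x4 = 0, x5 = 0, x6 = 0, x7 = 0

Check each clause:
  1. (x6 || !x3) — !x3 is true.
  2. (x1 || !x3) — !x3 is true.
  3. (!x7 || x2) — !x7 is true.
  4. (!x5 || x6) — !x5 is true.
  5. (!x5 || x1) — !x5 is true.
  6. (x5 || !x2) — !x2 is true.
  7. (x7 || !x5) — !x5 is true.
  8. (x6 || !x1) — !x1 is true.
  9. (!x4 || x3) — !x4 is true.
  10. (!x1 || !x2) — !x1 is true.
  11. (!x3 || !x2) — !x3 is true.
  12. (!x1 || !x6) — !x6 is true.
  13. (x4 || !x5) — !x5 is true.
  14. (!x3 || x4) — !x3 is true.
  15. (!x1 || x2) — !x1 is true.
  16. (x2 || !x3) — !x3 is true.
  17. (!x3 || x5) — !x3 is true.
  18. (!x4 || x1) — !x4 is true.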